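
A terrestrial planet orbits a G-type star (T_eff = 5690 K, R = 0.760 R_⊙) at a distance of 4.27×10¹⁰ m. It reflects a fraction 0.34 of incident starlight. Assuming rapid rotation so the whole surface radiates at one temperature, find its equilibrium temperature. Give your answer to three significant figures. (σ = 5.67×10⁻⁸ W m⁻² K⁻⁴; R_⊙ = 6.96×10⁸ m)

R_⋆ = 0.760 × 6.96×10⁸ = 5.29×10⁸ m.
L = 4πR_⋆²σT_⋆⁴ = 4π(5.29×10⁸)² × 5.67×10⁻⁸ × (5690)⁴ = 2.09×10²⁶ W.
S = L/(4πd²) = 9120 W m⁻².
Energy balance: absorbed = emitted ⇒ πR²·S(1−A) = 4πR²·σT_eq⁴, so T_eq⁴ = S(1−A)/(4σ).
T_eq = [9120 × 0.66 / (4 × 5.67×10⁻⁸)]^(1/4) = (2.65×10¹⁰)^(1/4) = 404 K.

T_eq ≈ 404 K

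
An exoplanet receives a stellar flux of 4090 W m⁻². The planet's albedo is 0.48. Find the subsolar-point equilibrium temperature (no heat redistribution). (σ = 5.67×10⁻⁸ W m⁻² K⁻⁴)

T_ss ≈ 440 K

At the subsolar point the surface absorbs S(1−A) and emits σT⁴ per unit area — no factor of 4, since only the local patch is in balance.
T = [4090 × 0.52 / 5.67×10⁻⁸]^(1/4) = (3.75×10¹⁰)^(1/4) = 440 K.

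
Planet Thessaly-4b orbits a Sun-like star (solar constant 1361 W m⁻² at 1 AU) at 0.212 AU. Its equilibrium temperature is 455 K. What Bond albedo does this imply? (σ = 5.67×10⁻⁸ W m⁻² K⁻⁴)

Flux at 0.212 AU: S = 1361/0.212² = 3.03×10⁴ W m⁻².
From T_eq⁴ = S(1−A)/(4σ): 1−A = 4σT_eq⁴/S.
1−A = 4 × 5.67×10⁻⁸ × (455)⁴ / 3.03×10⁴ = 0.321.

A ≈ 0.68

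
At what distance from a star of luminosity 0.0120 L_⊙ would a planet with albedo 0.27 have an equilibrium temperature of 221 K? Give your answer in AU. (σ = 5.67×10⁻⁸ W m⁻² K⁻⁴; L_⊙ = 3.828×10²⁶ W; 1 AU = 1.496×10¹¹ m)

L = 0.0120 × 3.828×10²⁶ = 4.59×10²⁴ W.
From T_eq⁴ = L(1−A)/(16πσd²): d = √[L(1−A)/(16πσT_eq⁴)].
d = √[4.59×10²⁴ × 0.73 / (16π × 5.67×10⁻⁸ × (221)⁴)] = 2.22×10¹⁰ m = 0.148 AU.

d ≈ 0.148 AU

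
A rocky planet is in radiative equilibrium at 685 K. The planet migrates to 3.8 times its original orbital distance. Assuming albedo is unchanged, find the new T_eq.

T_eq ≈ 351 K

T_eq ∝ L^(1/4) · d^(−1/2).
T′ = 685 / 3.8^(1/2) = 351 K.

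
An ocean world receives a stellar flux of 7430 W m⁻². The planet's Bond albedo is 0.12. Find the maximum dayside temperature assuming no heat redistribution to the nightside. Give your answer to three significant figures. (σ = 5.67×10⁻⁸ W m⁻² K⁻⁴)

T_ss ≈ 583 K

With no redistribution each surface element balances locally: S(1−A) = σT⁴.
T = [7430 × 0.88 / 5.67×10⁻⁸]^(1/4) = (1.15×10¹¹)^(1/4) = 583 K.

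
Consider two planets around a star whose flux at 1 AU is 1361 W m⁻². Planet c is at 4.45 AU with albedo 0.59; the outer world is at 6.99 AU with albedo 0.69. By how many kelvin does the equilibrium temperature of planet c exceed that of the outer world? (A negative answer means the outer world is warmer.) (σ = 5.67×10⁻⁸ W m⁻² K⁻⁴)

ΔT ≈ 27.0 K

T_eq = [S₀(1−A)/(4σd²)]^(1/4), so T ∝ (1−A)^(1/4) / √d.
T₁ = [1361×0.41/(4×5.67×10⁻⁸×4.45²)]^(1/4) = 105.58 K.
T₂ = [1361×0.31/(4×5.67×10⁻⁸×6.99²)]^(1/4) = 78.55 K.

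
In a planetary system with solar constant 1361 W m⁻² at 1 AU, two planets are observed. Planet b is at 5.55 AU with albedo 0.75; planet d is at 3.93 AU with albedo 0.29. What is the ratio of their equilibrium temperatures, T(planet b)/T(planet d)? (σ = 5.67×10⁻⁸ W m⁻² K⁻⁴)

T_eq = [S₀(1−A)/(4σd²)]^(1/4), so T ∝ (1−A)^(1/4) / √d.
T₁ = [1361×0.25/(4×5.67×10⁻⁸×5.55²)]^(1/4) = 83.54 K.
T₂ = [1361×0.71/(4×5.67×10⁻⁸×3.93²)]^(1/4) = 128.88 K.

T₁/T₂ ≈ 0.648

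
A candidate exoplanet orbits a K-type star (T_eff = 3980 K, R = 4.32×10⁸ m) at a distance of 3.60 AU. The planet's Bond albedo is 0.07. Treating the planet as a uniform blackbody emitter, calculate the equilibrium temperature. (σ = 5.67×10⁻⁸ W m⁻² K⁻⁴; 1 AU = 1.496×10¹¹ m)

T_eq ≈ 78.3 K

d = 3.60 AU = 5.39×10¹¹ m.
L = 4πR_⋆²σT_⋆⁴ = 4π(4.32×10⁸)² × 5.67×10⁻⁸ × (3980)⁴ = 3.34×10²⁵ W.
S = L/(4πd²) = 9.15 W m⁻².
Energy balance: absorbed = emitted ⇒ πR²·S(1−A) = 4πR²·σT_eq⁴, so T_eq⁴ = S(1−A)/(4σ).
T_eq = [9.15 × 0.93 / (4 × 5.67×10⁻⁸)]^(1/4) = (3.75×10⁷)^(1/4) = 78.3 K.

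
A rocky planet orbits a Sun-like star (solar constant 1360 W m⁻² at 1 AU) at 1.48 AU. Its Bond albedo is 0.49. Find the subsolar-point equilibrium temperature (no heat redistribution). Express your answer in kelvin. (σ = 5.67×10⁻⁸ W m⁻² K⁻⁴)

Flux at 1.48 AU: S = 1360/1.48² = 621 W m⁻².
At the subsolar point the surface absorbs S(1−A) and emits σT⁴ per unit area — no factor of 4, since only the local patch is in balance.
T = [621 × 0.51 / 5.67×10⁻⁸]^(1/4) = (5.58×10⁹)^(1/4) = 273 K.

T_ss ≈ 273 K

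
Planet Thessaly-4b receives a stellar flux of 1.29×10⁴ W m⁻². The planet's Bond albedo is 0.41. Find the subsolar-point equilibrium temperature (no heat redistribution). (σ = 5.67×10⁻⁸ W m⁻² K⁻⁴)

T_ss ≈ 605 K

At the subsolar point the surface absorbs S(1−A) and emits σT⁴ per unit area — no factor of 4, since only the local patch is in balance.
T = [1.29×10⁴ × 0.59 / 5.67×10⁻⁸]^(1/4) = (1.34×10¹¹)^(1/4) = 605 K.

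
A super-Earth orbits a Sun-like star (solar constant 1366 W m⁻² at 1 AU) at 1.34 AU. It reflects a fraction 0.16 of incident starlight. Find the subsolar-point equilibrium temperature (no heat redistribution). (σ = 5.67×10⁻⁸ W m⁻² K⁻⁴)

Flux at 1.34 AU: S = 1366/1.34² = 761 W m⁻².
At the subsolar point the surface absorbs S(1−A) and emits σT⁴ per unit area — no factor of 4, since only the local patch is in balance.
T = [761 × 0.84 / 5.67×10⁻⁸]^(1/4) = (1.13×10¹⁰)^(1/4) = 326 K.

T_ss ≈ 326 K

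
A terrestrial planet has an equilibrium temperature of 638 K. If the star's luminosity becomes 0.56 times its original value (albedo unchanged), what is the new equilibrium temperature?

T_eq ≈ 552 K

T_eq ∝ L^(1/4) · d^(−1/2).
T′ = 638 × 0.56^(1/4) = 552 K.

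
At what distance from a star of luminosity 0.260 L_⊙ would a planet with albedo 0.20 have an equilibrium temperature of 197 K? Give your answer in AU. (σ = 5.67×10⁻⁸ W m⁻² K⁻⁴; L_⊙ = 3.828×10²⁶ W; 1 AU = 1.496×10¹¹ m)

L = 0.260 × 3.828×10²⁶ = 9.95×10²⁵ W.
From T_eq⁴ = L(1−A)/(16πσd²): d = √[L(1−A)/(16πσT_eq⁴)].
d = √[9.95×10²⁵ × 0.80 / (16π × 5.67×10⁻⁸ × (197)⁴)] = 1.36×10¹¹ m = 0.910 AU.

d ≈ 0.910 AU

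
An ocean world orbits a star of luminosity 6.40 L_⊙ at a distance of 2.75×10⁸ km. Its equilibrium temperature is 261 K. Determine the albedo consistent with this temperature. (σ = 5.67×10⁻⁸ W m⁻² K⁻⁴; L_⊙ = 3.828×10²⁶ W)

A ≈ 0.59

d = 2.75×10⁸ km = 2.75×10¹¹ m.
L = 6.40 × 3.828×10²⁶ = 2.45×10²⁷ W.
Flux: S = L/(4πd²) = 2.45×10²⁷/(4π×(2.75×10¹¹)²) = 2580 W m⁻².
From T_eq⁴ = S(1−A)/(4σ): 1−A = 4σT_eq⁴/S.
1−A = 4 × 5.67×10⁻⁸ × (261)⁴ / 2580 = 0.408.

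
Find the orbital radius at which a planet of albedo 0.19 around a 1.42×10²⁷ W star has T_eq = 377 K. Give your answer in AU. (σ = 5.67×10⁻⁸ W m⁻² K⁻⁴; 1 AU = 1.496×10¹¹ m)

From T_eq⁴ = L(1−A)/(16πσd²): d = √[L(1−A)/(16πσT_eq⁴)].
d = √[1.42×10²⁷ × 0.81 / (16π × 5.67×10⁻⁸ × (377)⁴)] = 1.41×10¹¹ m = 0.945 AU.

d ≈ 0.945 AU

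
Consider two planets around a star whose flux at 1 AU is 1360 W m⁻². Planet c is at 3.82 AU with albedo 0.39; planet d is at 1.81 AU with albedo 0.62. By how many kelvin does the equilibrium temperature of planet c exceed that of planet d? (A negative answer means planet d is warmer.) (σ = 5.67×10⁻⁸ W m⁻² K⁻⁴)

T_eq = [S₀(1−A)/(4σd²)]^(1/4), so T ∝ (1−A)^(1/4) / √d.
T₁ = [1360×0.61/(4×5.67×10⁻⁸×3.82²)]^(1/4) = 125.83 K.
T₂ = [1360×0.38/(4×5.67×10⁻⁸×1.81²)]^(1/4) = 162.40 K.

ΔT ≈ -36.6 K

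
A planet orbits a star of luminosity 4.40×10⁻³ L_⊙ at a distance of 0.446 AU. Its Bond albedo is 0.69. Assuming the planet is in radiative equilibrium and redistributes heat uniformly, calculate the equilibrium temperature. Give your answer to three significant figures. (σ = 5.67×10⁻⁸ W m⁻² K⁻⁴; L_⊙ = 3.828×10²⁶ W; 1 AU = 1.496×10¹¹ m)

d = 0.446 AU = 6.67×10¹⁰ m.
L = 4.40×10⁻³ × 3.828×10²⁶ = 1.68×10²⁴ W.
Flux: S = L/(4πd²) = 1.68×10²⁴/(4π×(6.67×10¹⁰)²) = 30.1 W m⁻².
Energy balance: absorbed = emitted ⇒ πR²·S(1−A) = 4πR²·σT_eq⁴, so T_eq⁴ = S(1−A)/(4σ).
T_eq = [30.1 × 0.31 / (4 × 5.67×10⁻⁸)]^(1/4) = (4.12×10⁷)^(1/4) = 80.1 K.

T_eq ≈ 80.1 K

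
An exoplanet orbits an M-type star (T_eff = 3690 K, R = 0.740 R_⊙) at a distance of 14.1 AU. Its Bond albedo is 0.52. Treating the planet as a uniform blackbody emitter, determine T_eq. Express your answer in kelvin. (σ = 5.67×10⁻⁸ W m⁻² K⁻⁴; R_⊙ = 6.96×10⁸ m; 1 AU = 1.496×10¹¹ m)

T_eq ≈ 33.9 K

R_⋆ = 0.740 × 6.96×10⁸ = 5.15×10⁸ m.
d = 14.1 AU = 2.11×10¹² m.
L = 4πR_⋆²σT_⋆⁴ = 4π(5.15×10⁸)² × 5.67×10⁻⁸ × (3690)⁴ = 3.50×10²⁵ W.
S = L/(4πd²) = 0.627 W m⁻².
Energy balance: absorbed = emitted ⇒ πR²·S(1−A) = 4πR²·σT_eq⁴, so T_eq⁴ = S(1−A)/(4σ).
T_eq = [0.627 × 0.48 / (4 × 5.67×10⁻⁸)]^(1/4) = (1.33×10⁶)^(1/4) = 33.9 K.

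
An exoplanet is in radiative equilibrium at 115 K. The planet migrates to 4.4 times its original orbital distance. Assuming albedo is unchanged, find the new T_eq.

T_eq ≈ 54.8 K

T_eq ∝ L^(1/4) · d^(−1/2).
T′ = 115 / 4.4^(1/2) = 54.8 K.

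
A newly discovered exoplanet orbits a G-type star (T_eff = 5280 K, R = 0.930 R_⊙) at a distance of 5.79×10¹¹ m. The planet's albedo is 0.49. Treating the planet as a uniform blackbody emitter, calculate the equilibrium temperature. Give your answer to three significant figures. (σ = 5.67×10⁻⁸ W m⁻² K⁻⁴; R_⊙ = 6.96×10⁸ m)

T_eq ≈ 105 K

R_⋆ = 0.930 × 6.96×10⁸ = 6.47×10⁸ m.
L = 4πR_⋆²σT_⋆⁴ = 4π(6.47×10⁸)² × 5.67×10⁻⁸ × (5280)⁴ = 2.32×10²⁶ W.
S = L/(4πd²) = 55.1 W m⁻².
Energy balance: absorbed = emitted ⇒ πR²·S(1−A) = 4πR²·σT_eq⁴, so T_eq⁴ = S(1−A)/(4σ).
T_eq = [55.1 × 0.51 / (4 × 5.67×10⁻⁸)]^(1/4) = (1.24×10⁸)^(1/4) = 105 K.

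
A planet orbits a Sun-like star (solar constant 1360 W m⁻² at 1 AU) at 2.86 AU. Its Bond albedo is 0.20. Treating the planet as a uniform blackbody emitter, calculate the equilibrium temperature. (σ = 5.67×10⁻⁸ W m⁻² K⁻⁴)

T_eq ≈ 156 K

Flux at 2.86 AU: S = 1360/2.86² = 166 W m⁻².
Energy balance: absorbed = emitted ⇒ πR²·S(1−A) = 4πR²·σT_eq⁴, so T_eq⁴ = S(1−A)/(4σ).
T_eq = [166 × 0.80 / (4 × 5.67×10⁻⁸)]^(1/4) = (5.86×10⁸)^(1/4) = 156 K.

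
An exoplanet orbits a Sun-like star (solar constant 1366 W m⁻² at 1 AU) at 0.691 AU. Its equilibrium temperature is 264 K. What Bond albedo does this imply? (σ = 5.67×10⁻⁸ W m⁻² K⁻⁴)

A ≈ 0.61

Flux at 0.691 AU: S = 1366/0.691² = 2860 W m⁻².
From T_eq⁴ = S(1−A)/(4σ): 1−A = 4σT_eq⁴/S.
1−A = 4 × 5.67×10⁻⁸ × (264)⁴ / 2860 = 0.385.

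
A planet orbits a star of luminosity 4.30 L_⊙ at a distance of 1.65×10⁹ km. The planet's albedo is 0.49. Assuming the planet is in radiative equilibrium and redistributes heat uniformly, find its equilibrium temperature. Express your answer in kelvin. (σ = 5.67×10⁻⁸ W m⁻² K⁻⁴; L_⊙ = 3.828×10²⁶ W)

d = 1.65×10⁹ km = 1.65×10¹² m.
L = 4.30 × 3.828×10²⁶ = 1.65×10²⁷ W.
Flux: S = L/(4πd²) = 1.65×10²⁷/(4π×(1.65×10¹²)²) = 48.1 W m⁻².
Energy balance: absorbed = emitted ⇒ πR²·S(1−A) = 4πR²·σT_eq⁴, so T_eq⁴ = S(1−A)/(4σ).
T_eq = [48.1 × 0.51 / (4 × 5.67×10⁻⁸)]^(1/4) = (1.08×10⁸)^(1/4) = 102 K.

T_eq ≈ 102 K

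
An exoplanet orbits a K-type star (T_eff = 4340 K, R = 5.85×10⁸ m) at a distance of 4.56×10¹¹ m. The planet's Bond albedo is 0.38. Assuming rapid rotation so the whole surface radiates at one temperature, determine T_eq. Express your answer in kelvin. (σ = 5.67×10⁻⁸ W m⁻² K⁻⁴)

T_eq ≈ 97.5 K

L = 4πR_⋆²σT_⋆⁴ = 4π(5.85×10⁸)² × 5.67×10⁻⁸ × (4340)⁴ = 8.65×10²⁵ W.
S = L/(4πd²) = 33.1 W m⁻².
Energy balance: absorbed = emitted ⇒ πR²·S(1−A) = 4πR²·σT_eq⁴, so T_eq⁴ = S(1−A)/(4σ).
T_eq = [33.1 × 0.62 / (4 × 5.67×10⁻⁸)]^(1/4) = (9.05×10⁷)^(1/4) = 97.5 K.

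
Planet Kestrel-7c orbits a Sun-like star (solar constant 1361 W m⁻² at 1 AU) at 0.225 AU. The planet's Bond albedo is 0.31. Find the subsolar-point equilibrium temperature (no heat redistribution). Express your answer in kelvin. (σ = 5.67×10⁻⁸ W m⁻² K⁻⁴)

Flux at 0.225 AU: S = 1361/0.225² = 2.69×10⁴ W m⁻².
At the subsolar point the surface absorbs S(1−A) and emits σT⁴ per unit area — no factor of 4, since only the local patch is in balance.
T = [2.69×10⁴ × 0.69 / 5.67×10⁻⁸]^(1/4) = (3.27×10¹¹)^(1/4) = 756 K.

T_ss ≈ 756 K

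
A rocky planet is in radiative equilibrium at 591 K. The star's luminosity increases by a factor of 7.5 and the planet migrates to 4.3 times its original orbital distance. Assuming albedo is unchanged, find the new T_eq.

T_eq ≈ 472 K

T_eq ∝ L^(1/4) · d^(−1/2).
T′ = 591 × 7.5^(1/4) / 4.3^(1/2) = 472 K.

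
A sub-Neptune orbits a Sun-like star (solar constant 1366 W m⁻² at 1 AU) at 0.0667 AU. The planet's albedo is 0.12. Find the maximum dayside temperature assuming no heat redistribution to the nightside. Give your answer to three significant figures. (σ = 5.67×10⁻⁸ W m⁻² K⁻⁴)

T_ss ≈ 1480 K

Flux at 0.0667 AU: S = 1366/0.0667² = 3.07×10⁵ W m⁻².
With no redistribution each surface element balances locally: S(1−A) = σT⁴.
T = [3.07×10⁵ × 0.88 / 5.67×10⁻⁸]^(1/4) = (4.77×10¹²)^(1/4) = 1480 K.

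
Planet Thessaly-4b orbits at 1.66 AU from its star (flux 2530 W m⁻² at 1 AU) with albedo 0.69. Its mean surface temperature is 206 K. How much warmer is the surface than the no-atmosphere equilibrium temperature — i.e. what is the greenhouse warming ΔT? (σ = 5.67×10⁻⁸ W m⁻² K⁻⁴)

S = 2530/1.66² = 918.1 W m⁻².
T_eq = [S(1−A)/(4σ)]^(1/4) = [918.1×0.31/(4×5.67×10⁻⁸)]^(1/4) = 188.2 K.
ΔT = T_surf − T_eq = 206 − 188.2.

ΔT ≈ 17.8 K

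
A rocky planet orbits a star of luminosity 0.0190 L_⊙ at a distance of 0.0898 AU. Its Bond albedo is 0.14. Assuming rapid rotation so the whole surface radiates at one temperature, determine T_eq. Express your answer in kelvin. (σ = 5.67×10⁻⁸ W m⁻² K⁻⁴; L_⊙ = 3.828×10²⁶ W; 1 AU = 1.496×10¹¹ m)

d = 0.0898 AU = 1.34×10¹⁰ m.
L = 0.0190 × 3.828×10²⁶ = 7.27×10²⁴ W.
Flux: S = L/(4πd²) = 7.27×10²⁴/(4π×(1.34×10¹⁰)²) = 3210 W m⁻².
Energy balance: absorbed = emitted ⇒ πR²·S(1−A) = 4πR²·σT_eq⁴, so T_eq⁴ = S(1−A)/(4σ).
T_eq = [3210 × 0.86 / (4 × 5.67×10⁻⁸)]^(1/4) = (1.22×10¹⁰)^(1/4) = 332 K.

T_eq ≈ 332 K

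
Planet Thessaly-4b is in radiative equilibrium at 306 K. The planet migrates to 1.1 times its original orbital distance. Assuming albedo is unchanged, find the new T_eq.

T_eq ∝ L^(1/4) · d^(−1/2).
T′ = 306 / 1.1^(1/2) = 292 K.

T_eq ≈ 292 K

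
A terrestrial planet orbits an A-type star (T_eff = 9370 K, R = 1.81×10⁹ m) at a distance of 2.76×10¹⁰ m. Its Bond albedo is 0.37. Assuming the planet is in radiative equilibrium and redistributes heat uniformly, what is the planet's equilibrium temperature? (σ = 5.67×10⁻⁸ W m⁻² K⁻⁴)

T_eq ≈ 1510 K

L = 4πR_⋆²σT_⋆⁴ = 4π(1.81×10⁹)² × 5.67×10⁻⁸ × (9370)⁴ = 1.80×10²⁸ W.
S = L/(4πd²) = 1.88×10⁶ W m⁻².
Energy balance: absorbed = emitted ⇒ πR²·S(1−A) = 4πR²·σT_eq⁴, so T_eq⁴ = S(1−A)/(4σ).
T_eq = [1.88×10⁶ × 0.63 / (4 × 5.67×10⁻⁸)]^(1/4) = (5.22×10¹²)^(1/4) = 1510 K.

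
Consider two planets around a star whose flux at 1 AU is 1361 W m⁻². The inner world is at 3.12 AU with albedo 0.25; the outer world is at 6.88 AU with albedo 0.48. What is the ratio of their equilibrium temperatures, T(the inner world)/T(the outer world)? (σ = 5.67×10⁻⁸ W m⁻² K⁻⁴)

T₁/T₂ ≈ 1.627

T_eq = [S₀(1−A)/(4σd²)]^(1/4), so T ∝ (1−A)^(1/4) / √d.
T₁ = [1361×0.75/(4×5.67×10⁻⁸×3.12²)]^(1/4) = 146.64 K.
T₂ = [1361×0.52/(4×5.67×10⁻⁸×6.88²)]^(1/4) = 90.11 K.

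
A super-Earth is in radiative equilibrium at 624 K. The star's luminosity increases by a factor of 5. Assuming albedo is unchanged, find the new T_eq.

T_eq ≈ 933 K

T_eq ∝ L^(1/4) · d^(−1/2).
T′ = 624 × 5^(1/4) = 933 K.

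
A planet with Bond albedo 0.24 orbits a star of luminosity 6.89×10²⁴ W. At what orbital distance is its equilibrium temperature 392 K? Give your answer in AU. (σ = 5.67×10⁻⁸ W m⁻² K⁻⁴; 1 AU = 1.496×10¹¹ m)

From T_eq⁴ = L(1−A)/(16πσd²): d = √[L(1−A)/(16πσT_eq⁴)].
d = √[6.89×10²⁴ × 0.76 / (16π × 5.67×10⁻⁸ × (392)⁴)] = 8.82×10⁹ m = 0.0590 AU.

d ≈ 0.0590 AU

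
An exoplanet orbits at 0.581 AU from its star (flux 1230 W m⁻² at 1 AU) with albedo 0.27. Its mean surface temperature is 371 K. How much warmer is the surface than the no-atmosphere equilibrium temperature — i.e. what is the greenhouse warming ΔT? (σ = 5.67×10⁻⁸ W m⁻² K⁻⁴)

ΔT ≈ 41.9 K

S = 1230/0.581² = 3644 W m⁻².
T_eq = [S(1−A)/(4σ)]^(1/4) = [3644×0.73/(4×5.67×10⁻⁸)]^(1/4) = 329.1 K.
ΔT = T_surf − T_eq = 371 − 329.1.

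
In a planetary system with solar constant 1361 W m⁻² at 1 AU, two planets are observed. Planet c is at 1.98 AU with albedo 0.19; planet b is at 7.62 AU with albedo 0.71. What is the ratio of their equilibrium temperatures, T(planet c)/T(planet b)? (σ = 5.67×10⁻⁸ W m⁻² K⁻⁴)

T₁/T₂ ≈ 2.536

T_eq = [S₀(1−A)/(4σd²)]^(1/4), so T ∝ (1−A)^(1/4) / √d.
T₁ = [1361×0.81/(4×5.67×10⁻⁸×1.98²)]^(1/4) = 187.65 K.
T₂ = [1361×0.29/(4×5.67×10⁻⁸×7.62²)]^(1/4) = 73.99 K.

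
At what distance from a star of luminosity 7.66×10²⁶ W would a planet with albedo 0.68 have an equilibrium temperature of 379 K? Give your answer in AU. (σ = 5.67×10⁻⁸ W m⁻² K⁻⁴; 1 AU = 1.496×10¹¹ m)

d ≈ 0.432 AU

From T_eq⁴ = L(1−A)/(16πσd²): d = √[L(1−A)/(16πσT_eq⁴)].
d = √[7.66×10²⁶ × 0.32 / (16π × 5.67×10⁻⁸ × (379)⁴)] = 6.46×10¹⁰ m = 0.432 AU.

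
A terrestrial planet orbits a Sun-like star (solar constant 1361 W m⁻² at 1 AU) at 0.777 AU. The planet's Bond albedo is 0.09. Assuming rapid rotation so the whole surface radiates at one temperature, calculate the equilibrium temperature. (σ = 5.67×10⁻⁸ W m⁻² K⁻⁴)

Flux at 0.777 AU: S = 1361/0.777² = 2250 W m⁻².
Energy balance: absorbed = emitted ⇒ πR²·S(1−A) = 4πR²·σT_eq⁴, so T_eq⁴ = S(1−A)/(4σ).
T_eq = [2250 × 0.91 / (4 × 5.67×10⁻⁸)]^(1/4) = (9.05×10⁹)^(1/4) = 308 K.

T_eq ≈ 308 K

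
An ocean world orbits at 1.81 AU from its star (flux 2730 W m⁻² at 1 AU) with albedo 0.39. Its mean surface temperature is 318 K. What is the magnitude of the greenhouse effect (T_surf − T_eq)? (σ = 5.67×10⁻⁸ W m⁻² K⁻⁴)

S = 2730/1.81² = 833.3 W m⁻².
T_eq = [S(1−A)/(4σ)]^(1/4) = [833.3×0.61/(4×5.67×10⁻⁸)]^(1/4) = 217.6 K.
ΔT = T_surf − T_eq = 318 − 217.6.

ΔT ≈ 100.4 K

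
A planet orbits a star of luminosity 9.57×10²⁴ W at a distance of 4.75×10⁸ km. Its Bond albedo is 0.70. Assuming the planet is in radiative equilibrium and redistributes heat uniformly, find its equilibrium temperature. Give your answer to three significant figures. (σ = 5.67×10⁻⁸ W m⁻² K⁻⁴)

d = 4.75×10⁸ km = 4.75×10¹¹ m.
Flux: S = L/(4πd²) = 9.57×10²⁴/(4π×(4.75×10¹¹)²) = 3.38 W m⁻².
Energy balance: absorbed = emitted ⇒ πR²·S(1−A) = 4πR²·σT_eq⁴, so T_eq⁴ = S(1−A)/(4σ).
T_eq = [3.38 × 0.30 / (4 × 5.67×10⁻⁸)]^(1/4) = (4.46×10⁶)^(1/4) = 46.0 K.

T_eq ≈ 46.0 K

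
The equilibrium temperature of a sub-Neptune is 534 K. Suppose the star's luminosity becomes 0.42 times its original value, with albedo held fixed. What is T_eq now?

T_eq ≈ 430 K

T_eq ∝ L^(1/4) · d^(−1/2).
T′ = 534 × 0.42^(1/4) = 430 K.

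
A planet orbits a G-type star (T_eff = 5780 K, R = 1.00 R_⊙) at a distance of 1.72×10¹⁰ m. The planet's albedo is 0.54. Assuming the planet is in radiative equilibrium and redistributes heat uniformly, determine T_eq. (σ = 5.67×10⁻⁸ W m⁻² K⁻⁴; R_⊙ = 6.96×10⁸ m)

T_eq ≈ 677 K

R_⋆ = 1.00 × 6.96×10⁸ = 6.96×10⁸ m.
L = 4πR_⋆²σT_⋆⁴ = 4π(6.96×10⁸)² × 5.67×10⁻⁸ × (5780)⁴ = 3.85×10²⁶ W.
S = L/(4πd²) = 1.04×10⁵ W m⁻².
Energy balance: absorbed = emitted ⇒ πR²·S(1−A) = 4πR²·σT_eq⁴, so T_eq⁴ = S(1−A)/(4σ).
T_eq = [1.04×10⁵ × 0.46 / (4 × 5.67×10⁻⁸)]^(1/4) = (2.10×10¹¹)^(1/4) = 677 K.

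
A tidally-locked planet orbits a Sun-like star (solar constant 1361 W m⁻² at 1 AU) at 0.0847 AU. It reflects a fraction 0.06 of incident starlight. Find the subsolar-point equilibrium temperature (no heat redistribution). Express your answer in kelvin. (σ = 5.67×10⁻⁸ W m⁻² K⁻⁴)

Flux at 0.0847 AU: S = 1361/0.0847² = 1.90×10⁵ W m⁻².
At the subsolar point the surface absorbs S(1−A) and emits σT⁴ per unit area — no factor of 4, since only the local patch is in balance.
T = [1.90×10⁵ × 0.94 / 5.67×10⁻⁸]^(1/4) = (3.15×10¹²)^(1/4) = 1330 K.

T_ss ≈ 1330 K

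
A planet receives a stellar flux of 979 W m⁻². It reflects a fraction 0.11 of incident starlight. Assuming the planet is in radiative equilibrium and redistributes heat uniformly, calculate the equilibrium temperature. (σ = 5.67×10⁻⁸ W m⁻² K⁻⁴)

T_eq ≈ 249 K

Energy balance: absorbed = emitted ⇒ πR²·S(1−A) = 4πR²·σT_eq⁴, so T_eq⁴ = S(1−A)/(4σ).
T_eq = [979 × 0.89 / (4 × 5.67×10⁻⁸)]^(1/4) = (3.84×10⁹)^(1/4) = 249 K.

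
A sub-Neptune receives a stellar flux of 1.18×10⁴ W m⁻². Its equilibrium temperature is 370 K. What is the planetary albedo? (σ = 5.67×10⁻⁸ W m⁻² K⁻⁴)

From T_eq⁴ = S(1−A)/(4σ): 1−A = 4σT_eq⁴/S.
1−A = 4 × 5.67×10⁻⁸ × (370)⁴ / 1.18×10⁴ = 0.360.

A ≈ 0.64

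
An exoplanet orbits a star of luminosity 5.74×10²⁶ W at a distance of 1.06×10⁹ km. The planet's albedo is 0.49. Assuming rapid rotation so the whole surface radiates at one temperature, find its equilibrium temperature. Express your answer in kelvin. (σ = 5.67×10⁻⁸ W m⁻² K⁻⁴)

T_eq ≈ 97.8 K

d = 1.06×10⁹ km = 1.06×10¹² m.
Flux: S = L/(4πd²) = 5.74×10²⁶/(4π×(1.06×10¹²)²) = 40.7 W m⁻².
Energy balance: absorbed = emitted ⇒ πR²·S(1−A) = 4πR²·σT_eq⁴, so T_eq⁴ = S(1−A)/(4σ).
T_eq = [40.7 × 0.51 / (4 × 5.67×10⁻⁸)]^(1/4) = (9.14×10⁷)^(1/4) = 97.8 K.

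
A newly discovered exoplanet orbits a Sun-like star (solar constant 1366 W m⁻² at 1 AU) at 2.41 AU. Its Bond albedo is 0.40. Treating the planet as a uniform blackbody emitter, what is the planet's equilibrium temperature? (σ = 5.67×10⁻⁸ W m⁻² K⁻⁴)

T_eq ≈ 158 K

Flux at 2.41 AU: S = 1366/2.41² = 235 W m⁻².
Energy balance: absorbed = emitted ⇒ πR²·S(1−A) = 4πR²·σT_eq⁴, so T_eq⁴ = S(1−A)/(4σ).
T_eq = [235 × 0.60 / (4 × 5.67×10⁻⁸)]^(1/4) = (6.22×10⁸)^(1/4) = 158 K.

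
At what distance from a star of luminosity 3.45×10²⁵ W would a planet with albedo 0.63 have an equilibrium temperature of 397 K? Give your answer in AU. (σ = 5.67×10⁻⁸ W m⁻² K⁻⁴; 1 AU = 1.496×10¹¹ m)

From T_eq⁴ = L(1−A)/(16πσd²): d = √[L(1−A)/(16πσT_eq⁴)].
d = √[3.45×10²⁵ × 0.37 / (16π × 5.67×10⁻⁸ × (397)⁴)] = 1.34×10¹⁰ m = 0.0898 AU.

d ≈ 0.0898 AU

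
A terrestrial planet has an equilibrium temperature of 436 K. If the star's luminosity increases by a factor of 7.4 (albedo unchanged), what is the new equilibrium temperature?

T_eq ≈ 719 K

T_eq ∝ L^(1/4) · d^(−1/2).
T′ = 436 × 7.4^(1/4) = 719 K.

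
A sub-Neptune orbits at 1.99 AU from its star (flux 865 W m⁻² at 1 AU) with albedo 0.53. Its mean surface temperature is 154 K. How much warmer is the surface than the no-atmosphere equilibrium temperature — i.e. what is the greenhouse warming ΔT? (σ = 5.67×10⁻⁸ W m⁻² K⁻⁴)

S = 865/1.99² = 218.4 W m⁻².
T_eq = [S(1−A)/(4σ)]^(1/4) = [218.4×0.47/(4×5.67×10⁻⁸)]^(1/4) = 145.9 K.
ΔT = T_surf − T_eq = 154 − 145.9.

ΔT ≈ 8.1 K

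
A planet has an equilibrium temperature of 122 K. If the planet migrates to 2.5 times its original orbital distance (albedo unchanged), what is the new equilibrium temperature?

T_eq ∝ L^(1/4) · d^(−1/2).
T′ = 122 / 2.5^(1/2) = 77.2 K.

T_eq ≈ 77.2 K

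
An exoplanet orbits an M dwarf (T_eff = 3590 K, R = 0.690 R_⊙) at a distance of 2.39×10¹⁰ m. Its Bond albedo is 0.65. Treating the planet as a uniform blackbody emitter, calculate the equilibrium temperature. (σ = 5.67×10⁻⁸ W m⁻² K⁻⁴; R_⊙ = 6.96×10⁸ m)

T_eq ≈ 277 K

R_⋆ = 0.690 × 6.96×10⁸ = 4.80×10⁸ m.
L = 4πR_⋆²σT_⋆⁴ = 4π(4.80×10⁸)² × 5.67×10⁻⁸ × (3590)⁴ = 2.73×10²⁵ W.
S = L/(4πd²) = 3800 W m⁻².
Energy balance: absorbed = emitted ⇒ πR²·S(1−A) = 4πR²·σT_eq⁴, so T_eq⁴ = S(1−A)/(4σ).
T_eq = [3800 × 0.35 / (4 × 5.67×10⁻⁸)]^(1/4) = (5.87×10⁹)^(1/4) = 277 K.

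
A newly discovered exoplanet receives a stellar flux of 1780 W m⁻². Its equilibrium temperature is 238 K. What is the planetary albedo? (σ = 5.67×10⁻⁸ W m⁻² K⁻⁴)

From T_eq⁴ = S(1−A)/(4σ): 1−A = 4σT_eq⁴/S.
1−A = 4 × 5.67×10⁻⁸ × (238)⁴ / 1780 = 0.409.

A ≈ 0.59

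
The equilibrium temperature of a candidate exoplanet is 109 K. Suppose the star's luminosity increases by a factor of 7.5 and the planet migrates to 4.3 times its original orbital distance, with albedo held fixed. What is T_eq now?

T_eq ≈ 87.0 K

T_eq ∝ L^(1/4) · d^(−1/2).
T′ = 109 × 7.5^(1/4) / 4.3^(1/2) = 87.0 K.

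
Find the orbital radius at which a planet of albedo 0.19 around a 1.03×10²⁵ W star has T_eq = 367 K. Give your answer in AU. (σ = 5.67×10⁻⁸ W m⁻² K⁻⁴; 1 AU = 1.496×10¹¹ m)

d ≈ 0.0849 AU

From T_eq⁴ = L(1−A)/(16πσd²): d = √[L(1−A)/(16πσT_eq⁴)].
d = √[1.03×10²⁵ × 0.81 / (16π × 5.67×10⁻⁸ × (367)⁴)] = 1.27×10¹⁰ m = 0.0849 AU.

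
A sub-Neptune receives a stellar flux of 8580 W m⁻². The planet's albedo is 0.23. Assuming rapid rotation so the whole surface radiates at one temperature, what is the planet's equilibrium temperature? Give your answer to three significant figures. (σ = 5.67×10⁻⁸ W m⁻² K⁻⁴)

T_eq ≈ 413 K

Energy balance: absorbed = emitted ⇒ πR²·S(1−A) = 4πR²·σT_eq⁴, so T_eq⁴ = S(1−A)/(4σ).
T_eq = [8580 × 0.77 / (4 × 5.67×10⁻⁸)]^(1/4) = (2.91×10¹⁰)^(1/4) = 413 K.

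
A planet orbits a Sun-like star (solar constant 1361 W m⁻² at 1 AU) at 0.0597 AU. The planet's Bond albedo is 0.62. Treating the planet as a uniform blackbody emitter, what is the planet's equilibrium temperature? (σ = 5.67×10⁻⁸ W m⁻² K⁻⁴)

T_eq ≈ 894 K

Flux at 0.0597 AU: S = 1361/0.0597² = 3.82×10⁵ W m⁻².
Energy balance: absorbed = emitted ⇒ πR²·S(1−A) = 4πR²·σT_eq⁴, so T_eq⁴ = S(1−A)/(4σ).
T_eq = [3.82×10⁵ × 0.38 / (4 × 5.67×10⁻⁸)]^(1/4) = (6.40×10¹¹)^(1/4) = 894 K.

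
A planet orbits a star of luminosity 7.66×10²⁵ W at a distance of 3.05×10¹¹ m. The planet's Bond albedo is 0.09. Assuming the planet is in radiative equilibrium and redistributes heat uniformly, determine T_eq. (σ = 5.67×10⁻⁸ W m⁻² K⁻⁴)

T_eq ≈ 127 K

Flux: S = L/(4πd²) = 7.66×10²⁵/(4π×(3.05×10¹¹)²) = 65.5 W m⁻².
Energy balance: absorbed = emitted ⇒ πR²·S(1−A) = 4πR²·σT_eq⁴, so T_eq⁴ = S(1−A)/(4σ).
T_eq = [65.5 × 0.91 / (4 × 5.67×10⁻⁸)]^(1/4) = (2.63×10⁸)^(1/4) = 127 K.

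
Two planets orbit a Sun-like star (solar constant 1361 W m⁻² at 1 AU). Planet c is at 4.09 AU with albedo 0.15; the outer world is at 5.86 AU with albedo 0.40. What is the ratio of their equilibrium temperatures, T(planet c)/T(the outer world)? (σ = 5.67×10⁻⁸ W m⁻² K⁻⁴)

T₁/T₂ ≈ 1.306

T_eq = [S₀(1−A)/(4σd²)]^(1/4), so T ∝ (1−A)^(1/4) / √d.
T₁ = [1361×0.85/(4×5.67×10⁻⁸×4.09²)]^(1/4) = 132.14 K.
T₂ = [1361×0.60/(4×5.67×10⁻⁸×5.86²)]^(1/4) = 101.19 K.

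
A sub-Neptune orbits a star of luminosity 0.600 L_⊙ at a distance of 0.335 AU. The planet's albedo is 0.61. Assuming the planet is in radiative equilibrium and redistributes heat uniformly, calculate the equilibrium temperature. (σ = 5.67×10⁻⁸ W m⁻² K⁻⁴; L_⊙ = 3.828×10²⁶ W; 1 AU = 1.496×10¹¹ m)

T_eq ≈ 334 K

d = 0.335 AU = 5.01×10¹⁰ m.
L = 0.600 × 3.828×10²⁶ = 2.30×10²⁶ W.
Flux: S = L/(4πd²) = 2.30×10²⁶/(4π×(5.01×10¹⁰)²) = 7280 W m⁻².
Energy balance: absorbed = emitted ⇒ πR²·S(1−A) = 4πR²·σT_eq⁴, so T_eq⁴ = S(1−A)/(4σ).
T_eq = [7280 × 0.39 / (4 × 5.67×10⁻⁸)]^(1/4) = (1.25×10¹⁰)^(1/4) = 334 K.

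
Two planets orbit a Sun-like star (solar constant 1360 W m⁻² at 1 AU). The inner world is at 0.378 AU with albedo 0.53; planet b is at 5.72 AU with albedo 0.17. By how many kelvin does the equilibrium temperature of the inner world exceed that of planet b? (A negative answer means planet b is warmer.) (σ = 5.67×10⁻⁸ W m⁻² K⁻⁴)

ΔT ≈ 263.7 K

T_eq = [S₀(1−A)/(4σd²)]^(1/4), so T ∝ (1−A)^(1/4) / √d.
T₁ = [1360×0.47/(4×5.67×10⁻⁸×0.378²)]^(1/4) = 374.76 K.
T₂ = [1360×0.83/(4×5.67×10⁻⁸×5.72²)]^(1/4) = 111.06 K.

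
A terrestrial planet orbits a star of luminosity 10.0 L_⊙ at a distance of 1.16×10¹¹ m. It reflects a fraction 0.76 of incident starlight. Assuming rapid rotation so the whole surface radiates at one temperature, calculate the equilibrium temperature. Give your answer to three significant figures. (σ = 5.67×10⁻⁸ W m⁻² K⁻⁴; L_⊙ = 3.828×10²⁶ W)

T_eq ≈ 393 K

L = 10.0 × 3.828×10²⁶ = 3.83×10²⁷ W.
Flux: S = L/(4πd²) = 3.83×10²⁷/(4π×(1.16×10¹¹)²) = 2.26×10⁴ W m⁻².
Energy balance: absorbed = emitted ⇒ πR²·S(1−A) = 4πR²·σT_eq⁴, so T_eq⁴ = S(1−A)/(4σ).
T_eq = [2.26×10⁴ × 0.24 / (4 × 5.67×10⁻⁸)]^(1/4) = (2.40×10¹⁰)^(1/4) = 393 K.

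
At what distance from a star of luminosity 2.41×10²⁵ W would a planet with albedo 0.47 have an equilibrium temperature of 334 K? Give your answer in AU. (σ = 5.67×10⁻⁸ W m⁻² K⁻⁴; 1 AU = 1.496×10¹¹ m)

From T_eq⁴ = L(1−A)/(16πσd²): d = √[L(1−A)/(16πσT_eq⁴)].
d = √[2.41×10²⁵ × 0.53 / (16π × 5.67×10⁻⁸ × (334)⁴)] = 1.90×10¹⁰ m = 0.127 AU.

d ≈ 0.127 AU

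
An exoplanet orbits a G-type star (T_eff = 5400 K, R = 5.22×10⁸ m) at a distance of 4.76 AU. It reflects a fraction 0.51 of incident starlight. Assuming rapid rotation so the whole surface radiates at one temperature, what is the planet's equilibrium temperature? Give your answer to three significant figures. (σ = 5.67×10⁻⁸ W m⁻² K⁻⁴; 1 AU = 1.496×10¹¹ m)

T_eq ≈ 86.5 K

d = 4.76 AU = 7.12×10¹¹ m.
L = 4πR_⋆²σT_⋆⁴ = 4π(5.22×10⁸)² × 5.67×10⁻⁸ × (5400)⁴ = 1.65×10²⁶ W.
S = L/(4πd²) = 25.9 W m⁻².
Energy balance: absorbed = emitted ⇒ πR²·S(1−A) = 4πR²·σT_eq⁴, so T_eq⁴ = S(1−A)/(4σ).
T_eq = [25.9 × 0.49 / (4 × 5.67×10⁻⁸)]^(1/4) = (5.60×10⁷)^(1/4) = 86.5 K.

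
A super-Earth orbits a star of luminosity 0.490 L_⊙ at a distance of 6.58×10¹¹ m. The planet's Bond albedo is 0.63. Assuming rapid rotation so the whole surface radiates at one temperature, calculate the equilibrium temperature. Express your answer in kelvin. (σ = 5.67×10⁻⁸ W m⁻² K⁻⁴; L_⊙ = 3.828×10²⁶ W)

L = 0.490 × 3.828×10²⁶ = 1.88×10²⁶ W.
Flux: S = L/(4πd²) = 1.88×10²⁶/(4π×(6.58×10¹¹)²) = 34.5 W m⁻².
Energy balance: absorbed = emitted ⇒ πR²·S(1−A) = 4πR²·σT_eq⁴, so T_eq⁴ = S(1−A)/(4σ).
T_eq = [34.5 × 0.37 / (4 × 5.67×10⁻⁸)]^(1/4) = (5.62×10⁷)^(1/4) = 86.6 K.

T_eq ≈ 86.6 K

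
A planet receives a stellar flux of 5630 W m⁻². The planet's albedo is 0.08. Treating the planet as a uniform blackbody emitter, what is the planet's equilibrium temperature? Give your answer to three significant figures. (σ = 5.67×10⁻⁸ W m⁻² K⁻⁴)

Energy balance: absorbed = emitted ⇒ πR²·S(1−A) = 4πR²·σT_eq⁴, so T_eq⁴ = S(1−A)/(4σ).
T_eq = [5630 × 0.92 / (4 × 5.67×10⁻⁸)]^(1/4) = (2.28×10¹⁰)^(1/4) = 389 K.

T_eq ≈ 389 K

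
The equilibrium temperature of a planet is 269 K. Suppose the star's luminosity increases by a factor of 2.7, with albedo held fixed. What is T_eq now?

T_eq ≈ 345 K

T_eq ∝ L^(1/4) · d^(−1/2).
T′ = 269 × 2.7^(1/4) = 345 K.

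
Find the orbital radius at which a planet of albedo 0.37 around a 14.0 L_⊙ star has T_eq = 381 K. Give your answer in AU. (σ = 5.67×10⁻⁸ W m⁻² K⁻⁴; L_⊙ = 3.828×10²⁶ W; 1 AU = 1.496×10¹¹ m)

d ≈ 1.58 AU

L = 14.0 × 3.828×10²⁶ = 5.36×10²⁷ W.
From T_eq⁴ = L(1−A)/(16πσd²): d = √[L(1−A)/(16πσT_eq⁴)].
d = √[5.36×10²⁷ × 0.63 / (16π × 5.67×10⁻⁸ × (381)⁴)] = 2.37×10¹¹ m = 1.58 AU.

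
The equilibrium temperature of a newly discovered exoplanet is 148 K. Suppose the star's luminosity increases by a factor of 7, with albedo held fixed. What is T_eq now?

T_eq ∝ L^(1/4) · d^(−1/2).
T′ = 148 × 7^(1/4) = 241 K.

T_eq ≈ 241 K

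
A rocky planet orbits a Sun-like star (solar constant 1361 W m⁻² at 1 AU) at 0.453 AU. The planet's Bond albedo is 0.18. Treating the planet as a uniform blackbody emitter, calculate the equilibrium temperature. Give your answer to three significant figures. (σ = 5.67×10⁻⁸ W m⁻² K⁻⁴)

T_eq ≈ 394 K

Flux at 0.453 AU: S = 1361/0.453² = 6630 W m⁻².
Energy balance: absorbed = emitted ⇒ πR²·S(1−A) = 4πR²·σT_eq⁴, so T_eq⁴ = S(1−A)/(4σ).
T_eq = [6630 × 0.82 / (4 × 5.67×10⁻⁸)]^(1/4) = (2.40×10¹⁰)^(1/4) = 394 K.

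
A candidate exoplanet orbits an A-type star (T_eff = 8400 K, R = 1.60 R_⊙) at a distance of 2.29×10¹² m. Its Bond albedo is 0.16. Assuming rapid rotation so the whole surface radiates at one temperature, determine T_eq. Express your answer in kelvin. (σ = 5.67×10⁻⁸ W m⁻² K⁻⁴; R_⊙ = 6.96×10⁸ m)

T_eq ≈ 125 K

R_⋆ = 1.60 × 6.96×10⁸ = 1.11×10⁹ m.
L = 4πR_⋆²σT_⋆⁴ = 4π(1.11×10⁹)² × 5.67×10⁻⁸ × (8400)⁴ = 4.40×10²⁷ W.
S = L/(4πd²) = 66.8 W m⁻².
Energy balance: absorbed = emitted ⇒ πR²·S(1−A) = 4πR²·σT_eq⁴, so T_eq⁴ = S(1−A)/(4σ).
T_eq = [66.8 × 0.84 / (4 × 5.67×10⁻⁸)]^(1/4) = (2.47×10⁸)^(1/4) = 125 K.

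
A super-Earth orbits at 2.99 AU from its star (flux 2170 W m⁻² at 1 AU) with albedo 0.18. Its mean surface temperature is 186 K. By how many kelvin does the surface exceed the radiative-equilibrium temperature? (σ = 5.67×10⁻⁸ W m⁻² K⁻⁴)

ΔT ≈ 13.9 K

S = 2170/2.99² = 242.7 W m⁻².
T_eq = [S(1−A)/(4σ)]^(1/4) = [242.7×0.82/(4×5.67×10⁻⁸)]^(1/4) = 172.1 K.
ΔT = T_surf − T_eq = 186 − 172.1.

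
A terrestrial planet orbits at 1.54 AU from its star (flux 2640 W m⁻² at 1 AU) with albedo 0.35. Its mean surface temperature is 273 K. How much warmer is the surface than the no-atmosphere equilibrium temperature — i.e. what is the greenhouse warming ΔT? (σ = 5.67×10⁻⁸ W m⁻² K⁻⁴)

S = 2640/1.54² = 1113 W m⁻².
T_eq = [S(1−A)/(4σ)]^(1/4) = [1113×0.65/(4×5.67×10⁻⁸)]^(1/4) = 237.7 K.
ΔT = T_surf − T_eq = 273 − 237.7.

ΔT ≈ 35.3 K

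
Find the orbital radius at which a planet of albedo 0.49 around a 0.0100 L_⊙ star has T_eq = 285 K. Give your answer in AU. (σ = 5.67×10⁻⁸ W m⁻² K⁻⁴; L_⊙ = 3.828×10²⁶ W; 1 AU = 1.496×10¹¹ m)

L = 0.0100 × 3.828×10²⁶ = 3.83×10²⁴ W.
From T_eq⁴ = L(1−A)/(16πσd²): d = √[L(1−A)/(16πσT_eq⁴)].
d = √[3.83×10²⁴ × 0.51 / (16π × 5.67×10⁻⁸ × (285)⁴)] = 1.02×10¹⁰ m = 0.0681 AU.

d ≈ 0.0681 AU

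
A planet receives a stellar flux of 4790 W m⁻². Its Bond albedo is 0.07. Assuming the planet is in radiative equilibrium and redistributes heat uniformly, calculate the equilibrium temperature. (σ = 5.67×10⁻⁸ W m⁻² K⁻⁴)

T_eq ≈ 374 K

Energy balance: absorbed = emitted ⇒ πR²·S(1−A) = 4πR²·σT_eq⁴, so T_eq⁴ = S(1−A)/(4σ).
T_eq = [4790 × 0.93 / (4 × 5.67×10⁻⁸)]^(1/4) = (1.96×10¹⁰)^(1/4) = 374 K.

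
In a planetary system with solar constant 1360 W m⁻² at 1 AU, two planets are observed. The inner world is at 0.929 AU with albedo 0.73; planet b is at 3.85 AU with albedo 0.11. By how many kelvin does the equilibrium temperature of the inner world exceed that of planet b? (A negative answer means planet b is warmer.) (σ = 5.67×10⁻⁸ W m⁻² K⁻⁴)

T_eq = [S₀(1−A)/(4σd²)]^(1/4), so T ∝ (1−A)^(1/4) / √d.
T₁ = [1360×0.27/(4×5.67×10⁻⁸×0.929²)]^(1/4) = 208.12 K.
T₂ = [1360×0.89/(4×5.67×10⁻⁸×3.85²)]^(1/4) = 137.75 K.

ΔT ≈ 70.4 K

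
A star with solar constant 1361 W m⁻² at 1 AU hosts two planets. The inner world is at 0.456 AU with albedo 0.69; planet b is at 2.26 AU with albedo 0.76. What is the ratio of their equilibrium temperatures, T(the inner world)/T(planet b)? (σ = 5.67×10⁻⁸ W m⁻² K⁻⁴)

T_eq = [S₀(1−A)/(4σd²)]^(1/4), so T ∝ (1−A)^(1/4) / √d.
T₁ = [1361×0.31/(4×5.67×10⁻⁸×0.456²)]^(1/4) = 307.55 K.
T₂ = [1361×0.24/(4×5.67×10⁻⁸×2.26²)]^(1/4) = 129.58 K.

T₁/T₂ ≈ 2.373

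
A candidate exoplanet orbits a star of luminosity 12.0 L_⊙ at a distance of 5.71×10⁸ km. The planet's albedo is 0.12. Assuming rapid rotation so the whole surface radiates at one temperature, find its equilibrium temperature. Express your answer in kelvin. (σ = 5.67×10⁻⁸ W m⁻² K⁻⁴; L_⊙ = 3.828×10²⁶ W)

d = 5.71×10⁸ km = 5.71×10¹¹ m.
L = 12.0 × 3.828×10²⁶ = 4.59×10²⁷ W.
Flux: S = L/(4πd²) = 4.59×10²⁷/(4π×(5.71×10¹¹)²) = 1120 W m⁻².
Energy balance: absorbed = emitted ⇒ πR²·S(1−A) = 4πR²·σT_eq⁴, so T_eq⁴ = S(1−A)/(4σ).
T_eq = [1120 × 0.88 / (4 × 5.67×10⁻⁸)]^(1/4) = (4.35×10⁹)^(1/4) = 257 K.

T_eq ≈ 257 K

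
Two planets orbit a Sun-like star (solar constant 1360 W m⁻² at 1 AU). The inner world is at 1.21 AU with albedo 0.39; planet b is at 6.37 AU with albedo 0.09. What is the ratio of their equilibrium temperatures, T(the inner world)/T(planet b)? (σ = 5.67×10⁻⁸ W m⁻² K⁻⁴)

T₁/T₂ ≈ 2.076

T_eq = [S₀(1−A)/(4σd²)]^(1/4), so T ∝ (1−A)^(1/4) / √d.
T₁ = [1360×0.61/(4×5.67×10⁻⁸×1.21²)]^(1/4) = 223.57 K.
T₂ = [1360×0.91/(4×5.67×10⁻⁸×6.37²)]^(1/4) = 107.69 K.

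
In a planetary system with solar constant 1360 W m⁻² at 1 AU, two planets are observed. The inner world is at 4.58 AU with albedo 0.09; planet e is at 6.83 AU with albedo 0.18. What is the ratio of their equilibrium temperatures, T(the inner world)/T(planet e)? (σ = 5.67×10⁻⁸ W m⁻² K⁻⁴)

T₁/T₂ ≈ 1.253

T_eq = [S₀(1−A)/(4σd²)]^(1/4), so T ∝ (1−A)^(1/4) / √d.
T₁ = [1360×0.91/(4×5.67×10⁻⁸×4.58²)]^(1/4) = 127.00 K.
T₂ = [1360×0.82/(4×5.67×10⁻⁸×6.83²)]^(1/4) = 101.33 K.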